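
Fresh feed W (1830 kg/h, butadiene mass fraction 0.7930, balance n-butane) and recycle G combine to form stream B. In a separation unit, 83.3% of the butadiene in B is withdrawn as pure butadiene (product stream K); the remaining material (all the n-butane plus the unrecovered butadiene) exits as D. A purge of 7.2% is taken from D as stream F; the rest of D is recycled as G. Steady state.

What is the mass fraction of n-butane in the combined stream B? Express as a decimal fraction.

0.7539

n-butane enters only via W and leaves only via the purge: 1830×0.207 = 0.072×(n-butane in D), and the separation unit passes all n-butane, so n-butane in B = n-butane in D = 5261.2 kg/h.
butadiene in B: m_A = 1830×0.793 + (1−0.072)·(1−0.833)·m_A, so m_A = 1451.2/0.8450 = 1717.3 kg/h.
B = 1717.3 + 5261.2 = 6978.6 kg/h.
n-butane fraction in B = 5261.2/6978.6 = 0.7539.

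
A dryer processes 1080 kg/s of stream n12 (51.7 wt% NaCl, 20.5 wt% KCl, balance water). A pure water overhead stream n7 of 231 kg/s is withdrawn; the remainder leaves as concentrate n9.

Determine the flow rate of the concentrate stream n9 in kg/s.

849 kg/s

Concentrate = 1080 − 231 = 849 kg/s.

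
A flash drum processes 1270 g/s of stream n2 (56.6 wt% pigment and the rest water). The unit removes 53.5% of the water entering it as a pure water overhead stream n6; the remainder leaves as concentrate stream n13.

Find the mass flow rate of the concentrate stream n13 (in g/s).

water entering = 1270×0.434 = 551.18 g/s; overhead removed = 0.535×551.18 = 294.88 g/s.
Concentrate = 1270 − 294.88 = 975.12 g/s.

975.1 g/s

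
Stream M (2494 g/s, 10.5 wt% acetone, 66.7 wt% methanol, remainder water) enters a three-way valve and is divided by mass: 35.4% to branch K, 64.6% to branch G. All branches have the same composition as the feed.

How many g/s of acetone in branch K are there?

92.7 g/s

Branch K total = 0.354×2494 = 882.88 g/s.
acetone in K = 0.105×882.88 = 92.702 g/s.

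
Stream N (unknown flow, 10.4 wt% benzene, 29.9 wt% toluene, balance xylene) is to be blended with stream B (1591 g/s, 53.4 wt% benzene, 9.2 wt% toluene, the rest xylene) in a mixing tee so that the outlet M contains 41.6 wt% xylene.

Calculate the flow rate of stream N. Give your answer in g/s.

Let N be the unknown flow. Total out = 1591 + N.
xylene balance: 595.03 + 0.597·N = 0.416·(1591 + N)
(0.597 − 0.416)·N = 0.416×1591 − 595.03 = 66.822
N = 66.822 / 0.181 = 369.18 g/s

369.2 g/s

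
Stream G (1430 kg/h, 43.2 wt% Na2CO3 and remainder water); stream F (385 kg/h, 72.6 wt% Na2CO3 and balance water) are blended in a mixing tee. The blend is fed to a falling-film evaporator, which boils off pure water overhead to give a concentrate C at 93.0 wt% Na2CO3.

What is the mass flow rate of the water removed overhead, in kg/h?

850.2 kg/h

Na2CO3 entering = 1430×0.432 + 385×0.726 = 897.27 kg/h.
All Na2CO3 reports to C, so C = 897.27/0.930 = 964.81 kg/h.
Total feed = 1815 kg/h; overhead = 1815 − 964.81 = 850.19 kg/h.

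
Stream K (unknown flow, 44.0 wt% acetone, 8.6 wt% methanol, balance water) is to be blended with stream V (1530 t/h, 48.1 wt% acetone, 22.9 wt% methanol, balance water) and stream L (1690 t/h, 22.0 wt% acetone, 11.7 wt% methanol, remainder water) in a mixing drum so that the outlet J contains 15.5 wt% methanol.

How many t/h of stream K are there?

710.1 t/h

Let K be the unknown flow. Total out = 3220 + K.
methanol balance: 548.1 + 0.086·K = 0.155·(3220 + K)
(0.086 − 0.155)·K = 0.155×3220 − 548.1 = -49
K = -49 / -0.069 = 710.14 t/h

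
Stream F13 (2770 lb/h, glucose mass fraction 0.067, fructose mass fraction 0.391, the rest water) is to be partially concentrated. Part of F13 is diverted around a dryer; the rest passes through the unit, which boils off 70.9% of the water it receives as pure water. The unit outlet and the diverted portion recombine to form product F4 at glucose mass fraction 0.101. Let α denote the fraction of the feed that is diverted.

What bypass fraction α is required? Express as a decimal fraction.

All 2770×0.067 = 185.59 lb/h of glucose reaches F4, so F4 = 185.59/0.101 = 1837.5 lb/h and vapour = 932.48 lb/h.
The evaporator receives (1−α)·2770 of feed at 0.542 water and removes 0.709 of that water:
0.709×0.542×(1−α)×2770 = 932.48
(1−α) = 932.48/1064.5 = 0.8760;  α = 0.1240.

0.124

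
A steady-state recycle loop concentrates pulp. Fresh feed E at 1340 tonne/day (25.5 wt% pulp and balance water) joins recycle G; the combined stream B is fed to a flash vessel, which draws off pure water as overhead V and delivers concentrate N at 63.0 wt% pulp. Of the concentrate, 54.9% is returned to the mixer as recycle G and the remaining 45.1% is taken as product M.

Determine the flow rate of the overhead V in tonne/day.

Overall pulp balance (none leaves overhead): pulp in fresh feed = pulp in product, i.e. 1340×0.255 = (1−0.549)·N·0.630.
N = 341.7/(0.630×0.451) = 1202.6 tonne/day.
Recycle G = 0.549×1202.6 = 660.24 tonne/day.
Combined feed B = 1340 + 660.24 = 2000.2 tonne/day.
Overhead V = B − N = 2000.2 − 1202.6 = 797.62 tonne/day.

797.6 tonne/day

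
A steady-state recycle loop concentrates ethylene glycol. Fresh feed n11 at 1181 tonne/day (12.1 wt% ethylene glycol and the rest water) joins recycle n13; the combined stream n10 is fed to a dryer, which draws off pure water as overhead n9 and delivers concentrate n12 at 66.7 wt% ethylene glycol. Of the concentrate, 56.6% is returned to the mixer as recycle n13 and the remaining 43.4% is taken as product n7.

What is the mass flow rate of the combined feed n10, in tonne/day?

Overall ethylene glycol balance (none leaves overhead): ethylene glycol in fresh feed = ethylene glycol in product, i.e. 1181×0.121 = (1−0.566)·n12·0.667.
n12 = 142.9/(0.667×0.434) = 493.65 tonne/day.
Recycle n13 = 0.566×493.65 = 279.41 tonne/day.
Combined feed n10 = 1181 + 279.41 = 1460.4 tonne/day.

1460 tonne/day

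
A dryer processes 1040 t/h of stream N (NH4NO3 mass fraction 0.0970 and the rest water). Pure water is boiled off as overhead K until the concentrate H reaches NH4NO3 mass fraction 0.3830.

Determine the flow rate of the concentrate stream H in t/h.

263.4 t/h

NH4NO3 is conserved: 1040×0.097 = 100.88 t/h all reports to the concentrate.
Concentrate = 100.88/(target fraction) = 263.39 t/h.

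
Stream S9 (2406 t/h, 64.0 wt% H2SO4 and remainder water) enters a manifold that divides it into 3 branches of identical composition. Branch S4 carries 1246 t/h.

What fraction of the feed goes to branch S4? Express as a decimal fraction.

Fraction to S4 = 1246/2406 = 0.5179.

0.518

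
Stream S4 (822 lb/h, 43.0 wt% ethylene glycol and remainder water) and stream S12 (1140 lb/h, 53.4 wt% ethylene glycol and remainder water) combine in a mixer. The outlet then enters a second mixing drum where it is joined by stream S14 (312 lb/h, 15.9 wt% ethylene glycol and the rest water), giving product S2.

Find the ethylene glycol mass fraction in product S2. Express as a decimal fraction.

0.445

Overall, product flow = 2274 lb/h.
ethylene glycol in = 822×0.430 + 1140×0.534 + 312×0.159 = 1011.8 lb/h.
ethylene glycol fraction in S2 = 0.445.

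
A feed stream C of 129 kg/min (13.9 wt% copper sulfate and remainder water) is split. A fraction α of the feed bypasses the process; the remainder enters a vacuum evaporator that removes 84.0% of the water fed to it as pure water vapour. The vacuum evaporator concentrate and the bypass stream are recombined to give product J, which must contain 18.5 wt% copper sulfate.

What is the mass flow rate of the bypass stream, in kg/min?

84.65 kg/min

All 129×0.139 = 17.931 kg/min of copper sulfate reaches J, so J = 17.931/0.185 = 96.924 kg/min and vapour = 32.076 kg/min.
The evaporator receives (1−α)·129 of feed at 0.861 water and removes 0.840 of that water:
0.840×0.861×(1−α)×129 = 32.076
(1−α) = 32.076/93.298 = 0.3438;  α = 0.6562.
Bypass flow = 0.6562×129 = 84.65 kg/min.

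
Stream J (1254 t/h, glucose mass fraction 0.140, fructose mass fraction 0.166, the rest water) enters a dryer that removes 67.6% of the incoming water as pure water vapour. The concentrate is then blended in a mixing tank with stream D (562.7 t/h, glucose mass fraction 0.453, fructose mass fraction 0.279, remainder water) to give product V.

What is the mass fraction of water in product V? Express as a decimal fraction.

Vapour removed = 0.676×0.694×1254 = 588.31 t/h; concentrate = 665.69 t/h.
water reaching the mixer = 281.97 (from concentrate) + 562.7×0.268 = 432.77 t/h.
Product flow = 665.69 + 562.7 = 1228.4 t/h; water fraction = 0.352.

0.352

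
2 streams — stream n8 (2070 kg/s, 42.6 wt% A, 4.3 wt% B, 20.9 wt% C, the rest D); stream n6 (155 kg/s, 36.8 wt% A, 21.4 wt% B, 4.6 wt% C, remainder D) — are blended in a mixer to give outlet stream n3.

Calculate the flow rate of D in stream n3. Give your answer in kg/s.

724.2 kg/s

D out = D in = 2070×0.322 + 155×0.372 = 724.2 kg/s.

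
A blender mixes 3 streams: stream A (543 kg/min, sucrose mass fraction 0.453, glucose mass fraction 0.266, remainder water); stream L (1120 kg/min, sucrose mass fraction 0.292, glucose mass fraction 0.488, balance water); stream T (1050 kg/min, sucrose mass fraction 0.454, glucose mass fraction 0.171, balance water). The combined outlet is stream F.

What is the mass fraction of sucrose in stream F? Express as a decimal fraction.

Total flow out = 543 + 1120 + 1050 = 2713 kg/min.
sucrose in = 543×0.453 + 1120×0.292 + 1050×0.454 = 1049.7 kg/min.
sucrose mass fraction in F = 1049.7/2713 = 0.387.

0.387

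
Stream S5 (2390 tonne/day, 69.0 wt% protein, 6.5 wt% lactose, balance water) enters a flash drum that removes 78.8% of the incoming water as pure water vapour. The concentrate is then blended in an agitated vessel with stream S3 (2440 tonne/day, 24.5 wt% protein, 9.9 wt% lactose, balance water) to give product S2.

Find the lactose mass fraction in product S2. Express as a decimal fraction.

0.091

Vapour removed = 0.788×0.245×2390 = 461.41 tonne/day; concentrate = 1928.6 tonne/day.
lactose reaching the mixer = 155.35 (from concentrate) + 2440×0.099 = 396.91 tonne/day.
Product flow = 1928.6 + 2440 = 4368.6 tonne/day; lactose fraction = 0.091.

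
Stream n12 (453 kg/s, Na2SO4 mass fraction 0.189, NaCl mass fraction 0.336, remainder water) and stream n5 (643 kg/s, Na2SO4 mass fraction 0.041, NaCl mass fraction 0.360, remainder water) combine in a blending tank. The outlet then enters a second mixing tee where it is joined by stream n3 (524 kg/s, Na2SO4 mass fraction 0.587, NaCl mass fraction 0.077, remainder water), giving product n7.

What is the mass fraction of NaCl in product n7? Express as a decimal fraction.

0.262

Overall, product flow = 1620 kg/s.
NaCl in = 453×0.336 + 643×0.360 + 524×0.077 = 424.04 kg/s.
NaCl fraction in n7 = 0.262.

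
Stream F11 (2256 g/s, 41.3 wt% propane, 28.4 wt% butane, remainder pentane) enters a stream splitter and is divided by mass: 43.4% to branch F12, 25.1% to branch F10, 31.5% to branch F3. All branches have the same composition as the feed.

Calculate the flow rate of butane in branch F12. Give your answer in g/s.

Branch F12 total = 0.434×2256 = 979.1 g/s.
butane in F12 = 0.284×979.1 = 278.07 g/s.

278.1 g/s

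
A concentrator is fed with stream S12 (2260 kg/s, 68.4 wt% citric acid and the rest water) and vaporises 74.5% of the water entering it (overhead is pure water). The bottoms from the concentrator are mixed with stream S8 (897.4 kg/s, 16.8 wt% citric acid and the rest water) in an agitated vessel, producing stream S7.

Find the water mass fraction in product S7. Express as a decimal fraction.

0.354

Vapour removed = 0.745×0.316×2260 = 532.05 kg/s; concentrate = 1728 kg/s.
water reaching the mixer = 182.11 (from concentrate) + 897.4×0.832 = 928.75 kg/s.
Product flow = 1728 + 897.4 = 2625.4 kg/s; water fraction = 0.354.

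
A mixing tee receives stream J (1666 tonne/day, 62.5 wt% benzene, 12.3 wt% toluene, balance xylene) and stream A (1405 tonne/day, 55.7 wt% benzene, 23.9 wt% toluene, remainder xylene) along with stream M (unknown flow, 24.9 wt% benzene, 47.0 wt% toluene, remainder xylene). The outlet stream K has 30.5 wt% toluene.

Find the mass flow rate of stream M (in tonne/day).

2400 tonne/day

Let M be the unknown flow. Total out = 3071 + M.
toluene balance: 540.71 + 0.470·M = 0.305·(3071 + M)
(0.470 − 0.305)·M = 0.305×3071 − 540.71 = 395.94
M = 395.94 / 0.165 = 2399.6 tonne/day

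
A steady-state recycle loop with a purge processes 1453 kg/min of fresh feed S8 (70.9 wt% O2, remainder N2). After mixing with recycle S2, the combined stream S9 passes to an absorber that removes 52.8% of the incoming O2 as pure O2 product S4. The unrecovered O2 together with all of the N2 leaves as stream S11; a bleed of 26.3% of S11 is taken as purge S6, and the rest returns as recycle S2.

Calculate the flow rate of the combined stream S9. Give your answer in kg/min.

3187 kg/min

N2 enters only via S8 and leaves only via the purge: 1453×0.291 = 0.263×(N2 in S11), and the absorber passes all N2, so N2 in S9 = N2 in S11 = 1607.7 kg/min.
O2 in S9: m_A = 1453×0.709 + (1−0.263)·(1−0.528)·m_A, so m_A = 1030.2/0.6521 = 1579.7 kg/min.
S9 = 1579.7 + 1607.7 = 3187.4 kg/min.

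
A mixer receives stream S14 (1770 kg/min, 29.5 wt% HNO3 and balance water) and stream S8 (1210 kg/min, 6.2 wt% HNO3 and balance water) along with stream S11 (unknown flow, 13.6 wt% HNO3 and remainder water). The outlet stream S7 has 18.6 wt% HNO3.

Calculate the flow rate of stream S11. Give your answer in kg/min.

Let S11 be the unknown flow. Total out = 2980 + S11.
HNO3 balance: 597.17 + 0.136·S11 = 0.186·(2980 + S11)
(0.136 − 0.186)·S11 = 0.186×2980 − 597.17 = -42.89
S11 = -42.89 / -0.050 = 857.8 kg/min

857.8 kg/min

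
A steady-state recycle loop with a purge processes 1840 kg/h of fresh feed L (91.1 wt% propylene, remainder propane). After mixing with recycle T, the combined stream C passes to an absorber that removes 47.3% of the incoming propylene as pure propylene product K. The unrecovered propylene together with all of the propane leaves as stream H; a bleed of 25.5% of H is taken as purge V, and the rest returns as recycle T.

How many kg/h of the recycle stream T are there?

propane enters only via L and leaves only via the purge: 1840×0.089 = 0.255×(propane in H), and the absorber passes all propane, so propane in C = propane in H = 642.2 kg/h.
propylene in C: m_A = 1840×0.911 + (1−0.255)·(1−0.473)·m_A, so m_A = 1676.2/0.6074 = 2759.8 kg/h.
H = (1−0.473)×2759.8 + 642.2 = 2096.6 kg/h.
Recycle T = (1−0.255)×2096.6 = 1562 kg/h.

1562 kg/h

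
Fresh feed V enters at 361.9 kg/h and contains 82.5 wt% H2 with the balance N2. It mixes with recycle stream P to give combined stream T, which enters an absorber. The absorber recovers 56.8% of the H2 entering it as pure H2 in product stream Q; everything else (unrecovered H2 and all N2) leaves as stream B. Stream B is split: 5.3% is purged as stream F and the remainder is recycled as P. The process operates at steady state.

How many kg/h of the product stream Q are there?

287 kg/h

H2 in T: m_A = 361.9×0.825 + (1−0.053)·(1−0.568)·m_A, so m_A = 298.57/0.5909 = 505.28 kg/h.
Product Q = 0.568×505.28 = 287 kg/h.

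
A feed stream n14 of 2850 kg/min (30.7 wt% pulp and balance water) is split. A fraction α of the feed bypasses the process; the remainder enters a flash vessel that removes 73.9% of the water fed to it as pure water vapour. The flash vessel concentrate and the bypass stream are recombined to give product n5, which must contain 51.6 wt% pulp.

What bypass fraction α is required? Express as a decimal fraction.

All 2850×0.307 = 874.95 kg/min of pulp reaches n5, so n5 = 874.95/0.516 = 1695.6 kg/min and vapour = 1154.4 kg/min.
The evaporator receives (1−α)·2850 of feed at 0.693 water and removes 0.739 of that water:
0.739×0.693×(1−α)×2850 = 1154.4
(1−α) = 1154.4/1459.6 = 0.7909;  α = 0.2091.

0.209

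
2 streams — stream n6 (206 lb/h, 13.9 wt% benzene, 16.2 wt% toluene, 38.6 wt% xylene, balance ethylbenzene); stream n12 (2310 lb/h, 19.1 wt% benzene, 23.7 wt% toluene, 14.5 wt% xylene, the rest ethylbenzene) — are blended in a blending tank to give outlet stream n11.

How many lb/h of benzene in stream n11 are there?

469.8 lb/h

benzene out = benzene in = 206×0.139 + 2310×0.191 = 469.84 lb/h.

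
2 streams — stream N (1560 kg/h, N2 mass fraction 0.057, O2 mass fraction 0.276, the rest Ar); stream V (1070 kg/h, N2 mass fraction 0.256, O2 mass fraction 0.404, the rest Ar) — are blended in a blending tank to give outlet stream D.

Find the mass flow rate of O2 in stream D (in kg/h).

862.8 kg/h

O2 out = O2 in = 1560×0.276 + 1070×0.404 = 862.84 kg/h.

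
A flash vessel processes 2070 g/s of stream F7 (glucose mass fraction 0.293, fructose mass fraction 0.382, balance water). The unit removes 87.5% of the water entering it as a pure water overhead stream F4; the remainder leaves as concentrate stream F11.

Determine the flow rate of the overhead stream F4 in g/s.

water entering = 2070×0.325 = 672.75 g/s; overhead removed = 0.875×672.75 = 588.66 g/s.

588.7 g/s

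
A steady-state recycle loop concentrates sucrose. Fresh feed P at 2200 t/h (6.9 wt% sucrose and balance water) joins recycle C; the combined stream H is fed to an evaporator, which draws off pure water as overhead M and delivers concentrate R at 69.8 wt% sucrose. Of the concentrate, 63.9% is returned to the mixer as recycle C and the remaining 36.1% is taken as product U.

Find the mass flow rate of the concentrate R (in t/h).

Overall sucrose balance (none leaves overhead): sucrose in fresh feed = sucrose in product, i.e. 2200×0.069 = (1−0.639)·R·0.698.
R = 151.8/(0.698×0.361) = 602.43 t/h.

602.4 t/h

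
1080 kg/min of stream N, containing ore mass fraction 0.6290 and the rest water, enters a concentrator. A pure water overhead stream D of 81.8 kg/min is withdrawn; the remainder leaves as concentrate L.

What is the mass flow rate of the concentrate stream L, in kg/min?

Concentrate = 1080 − 81.8 = 998.2 kg/min.

998.2 kg/min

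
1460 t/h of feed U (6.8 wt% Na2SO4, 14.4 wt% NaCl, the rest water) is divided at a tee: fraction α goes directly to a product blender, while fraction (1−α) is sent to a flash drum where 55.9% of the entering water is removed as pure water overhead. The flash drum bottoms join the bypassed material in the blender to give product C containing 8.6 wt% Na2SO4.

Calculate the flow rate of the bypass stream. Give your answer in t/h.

766.3 t/h

All 1460×0.068 = 99.28 t/h of Na2SO4 reaches C, so C = 99.28/0.086 = 1154.4 t/h and vapour = 305.58 t/h.
The evaporator receives (1−α)·1460 of feed at 0.788 water and removes 0.559 of that water:
0.559×0.788×(1−α)×1460 = 305.58
(1−α) = 305.58/643.12 = 0.4752;  α = 0.5248.
Bypass flow = 0.5248×1460 = 766.27 t/h.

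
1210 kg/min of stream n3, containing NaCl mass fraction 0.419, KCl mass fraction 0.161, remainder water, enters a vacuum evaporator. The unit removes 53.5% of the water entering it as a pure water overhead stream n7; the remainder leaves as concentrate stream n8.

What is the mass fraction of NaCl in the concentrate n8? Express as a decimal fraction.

0.540

NaCl is not removed: 1210×0.419 = 506.99 kg/min of NaCl enters n8.
water entering = 1210×0.420 = 508.2 kg/min; overhead removed = 0.535×508.2 = 271.89 kg/min.
Concentrate = 1210 − 271.89 = 938.11 kg/min.
Mass fraction = 506.99/938.11 = 0.540.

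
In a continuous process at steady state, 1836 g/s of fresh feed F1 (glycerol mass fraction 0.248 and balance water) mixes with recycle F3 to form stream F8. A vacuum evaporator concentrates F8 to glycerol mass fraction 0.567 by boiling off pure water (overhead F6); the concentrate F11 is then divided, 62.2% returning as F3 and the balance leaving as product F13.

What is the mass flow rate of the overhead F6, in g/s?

1033 g/s

Overall glycerol balance (none leaves overhead): glycerol in fresh feed = glycerol in product, i.e. 1836×0.248 = (1−0.622)·F11·0.567.
F11 = 455.33/(0.567×0.378) = 2124.5 g/s.
Recycle F3 = 0.622×2124.5 = 1321.4 g/s.
Combined feed F8 = 1836 + 1321.4 = 3157.4 g/s.
Overhead F6 = F8 − F11 = 3157.4 − 2124.5 = 1033 g/s.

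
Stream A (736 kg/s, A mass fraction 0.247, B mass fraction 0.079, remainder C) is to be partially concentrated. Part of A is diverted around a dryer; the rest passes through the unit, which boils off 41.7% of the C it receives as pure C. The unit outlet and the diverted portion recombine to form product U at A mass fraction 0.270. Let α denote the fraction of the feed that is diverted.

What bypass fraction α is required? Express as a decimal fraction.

0.697

All 736×0.247 = 181.79 kg/s of A reaches U, so U = 181.79/0.270 = 673.3 kg/s and vapour = 62.696 kg/s.
The evaporator receives (1−α)·736 of feed at 0.674 C and removes 0.417 of that C:
0.417×0.674×(1−α)×736 = 62.696
(1−α) = 62.696/206.86 = 0.3031;  α = 0.6969.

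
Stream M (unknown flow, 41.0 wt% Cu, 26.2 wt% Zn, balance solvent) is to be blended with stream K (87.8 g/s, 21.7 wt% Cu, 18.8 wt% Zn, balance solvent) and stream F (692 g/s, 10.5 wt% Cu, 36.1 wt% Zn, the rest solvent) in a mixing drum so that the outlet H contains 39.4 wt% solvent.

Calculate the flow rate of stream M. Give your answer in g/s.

1735 g/s

Let M be the unknown flow. Total out = 779.8 + M.
solvent balance: 421.77 + 0.328·M = 0.394·(779.8 + M)
(0.328 − 0.394)·M = 0.394×779.8 − 421.77 = -114.53
M = -114.53 / -0.066 = 1735.3 g/s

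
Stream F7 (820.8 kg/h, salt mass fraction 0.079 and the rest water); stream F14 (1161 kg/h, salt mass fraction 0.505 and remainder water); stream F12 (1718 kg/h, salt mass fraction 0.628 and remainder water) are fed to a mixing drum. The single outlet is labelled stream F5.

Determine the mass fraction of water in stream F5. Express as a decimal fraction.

0.532

Total flow out = 820.8 + 1161 + 1718 = 3699.8 kg/h.
water in = 820.8×0.921 + 1161×0.495 + 1718×0.372 = 1969.7 kg/h.
water mass fraction in F5 = 1969.7/3699.8 = 0.532.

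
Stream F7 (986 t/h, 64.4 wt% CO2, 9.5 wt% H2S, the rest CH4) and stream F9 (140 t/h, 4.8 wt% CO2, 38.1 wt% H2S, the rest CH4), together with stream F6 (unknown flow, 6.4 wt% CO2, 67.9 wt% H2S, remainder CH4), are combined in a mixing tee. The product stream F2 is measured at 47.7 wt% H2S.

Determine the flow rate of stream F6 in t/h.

Let F6 be the unknown flow. Total out = 1126 + F6.
H2S balance: 147.01 + 0.679·F6 = 0.477·(1126 + F6)
(0.679 − 0.477)·F6 = 0.477×1126 − 147.01 = 390.09
F6 = 390.09 / 0.202 = 1931.1 t/h

1931 t/h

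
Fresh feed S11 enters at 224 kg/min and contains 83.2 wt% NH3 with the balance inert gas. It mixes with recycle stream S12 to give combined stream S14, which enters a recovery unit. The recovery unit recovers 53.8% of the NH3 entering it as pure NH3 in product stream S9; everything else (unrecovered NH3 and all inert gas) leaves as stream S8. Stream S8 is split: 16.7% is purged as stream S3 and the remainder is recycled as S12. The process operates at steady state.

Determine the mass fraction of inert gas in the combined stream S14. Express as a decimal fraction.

0.427

inert gas enters only via S11 and leaves only via the purge: 224×0.168 = 0.167×(inert gas in S8), and the recovery unit passes all inert gas, so inert gas in S14 = inert gas in S8 = 225.34 kg/min.
NH3 in S14: m_A = 224×0.832 + (1−0.167)·(1−0.538)·m_A, so m_A = 186.37/0.6152 = 302.96 kg/min.
S14 = 302.96 + 225.34 = 528.3 kg/min.
inert gas fraction in S14 = 225.34/528.3 = 0.427.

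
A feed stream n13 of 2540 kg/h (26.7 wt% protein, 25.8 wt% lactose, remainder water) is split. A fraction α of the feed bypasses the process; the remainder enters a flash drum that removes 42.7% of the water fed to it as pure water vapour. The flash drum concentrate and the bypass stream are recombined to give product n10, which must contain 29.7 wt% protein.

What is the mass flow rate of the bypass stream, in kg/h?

1275 kg/h

All 2540×0.267 = 678.18 kg/h of protein reaches n10, so n10 = 678.18/0.297 = 2283.4 kg/h and vapour = 256.57 kg/h.
The evaporator receives (1−α)·2540 of feed at 0.475 water and removes 0.427 of that water:
0.427×0.475×(1−α)×2540 = 256.57
(1−α) = 256.57/515.18 = 0.4980;  α = 0.5020.
Bypass flow = 0.5020×2540 = 1275 kg/h.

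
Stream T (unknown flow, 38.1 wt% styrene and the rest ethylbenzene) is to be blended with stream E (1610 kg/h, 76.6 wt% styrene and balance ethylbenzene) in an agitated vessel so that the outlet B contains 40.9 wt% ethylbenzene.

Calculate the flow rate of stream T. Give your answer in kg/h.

1342 kg/h

Let T be the unknown flow. Total out = 1610 + T.
ethylbenzene balance: 376.74 + 0.619·T = 0.409·(1610 + T)
(0.619 − 0.409)·T = 0.409×1610 − 376.74 = 281.75
T = 281.75 / 0.210 = 1341.7 kg/h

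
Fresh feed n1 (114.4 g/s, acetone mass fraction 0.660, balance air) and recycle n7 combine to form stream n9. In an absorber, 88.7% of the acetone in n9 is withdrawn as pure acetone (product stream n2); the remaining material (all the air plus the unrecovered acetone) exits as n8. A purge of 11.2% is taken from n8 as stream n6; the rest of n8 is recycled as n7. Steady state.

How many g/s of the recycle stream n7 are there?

air enters only via n1 and leaves only via the purge: 114.4×0.340 = 0.112×(air in n8), and the absorber passes all air, so air in n9 = air in n8 = 347.29 g/s.
acetone in n9: m_A = 114.4×0.660 + (1−0.112)·(1−0.887)·m_A, so m_A = 75.504/0.8997 = 83.925 g/s.
n8 = (1−0.887)×83.925 + 347.29 = 356.77 g/s.
Recycle n7 = (1−0.112)×356.77 = 316.81 g/s.

316.8 g/s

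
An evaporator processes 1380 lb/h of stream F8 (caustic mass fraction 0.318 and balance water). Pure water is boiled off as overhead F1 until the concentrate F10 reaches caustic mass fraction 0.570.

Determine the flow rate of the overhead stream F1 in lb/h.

610.1 lb/h

caustic is conserved: 1380×0.318 = 438.84 lb/h all reports to the concentrate.
Concentrate = 438.84/(target fraction) = 769.89 lb/h.
Overhead = 1380 − 769.89 = 610.11 lb/h.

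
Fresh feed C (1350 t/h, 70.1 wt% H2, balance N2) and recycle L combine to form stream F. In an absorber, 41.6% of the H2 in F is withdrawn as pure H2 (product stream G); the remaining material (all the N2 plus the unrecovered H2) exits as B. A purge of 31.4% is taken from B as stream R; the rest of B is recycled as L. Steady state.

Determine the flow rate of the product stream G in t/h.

656.8 t/h

H2 in F: m_A = 1350×0.701 + (1−0.314)·(1−0.416)·m_A, so m_A = 946.35/0.5994 = 1578.9 t/h.
Product G = 0.416×1578.9 = 656.82 t/h.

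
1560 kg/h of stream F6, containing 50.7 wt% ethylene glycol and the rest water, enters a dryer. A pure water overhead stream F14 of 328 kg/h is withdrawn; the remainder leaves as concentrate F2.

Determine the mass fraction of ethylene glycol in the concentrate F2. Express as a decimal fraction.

ethylene glycol is not removed: 1560×0.507 = 790.92 kg/h of ethylene glycol enters F2.
Concentrate = 1560 − 328 = 1232 kg/h.
Mass fraction = 790.92/1232 = 0.6420.

0.6420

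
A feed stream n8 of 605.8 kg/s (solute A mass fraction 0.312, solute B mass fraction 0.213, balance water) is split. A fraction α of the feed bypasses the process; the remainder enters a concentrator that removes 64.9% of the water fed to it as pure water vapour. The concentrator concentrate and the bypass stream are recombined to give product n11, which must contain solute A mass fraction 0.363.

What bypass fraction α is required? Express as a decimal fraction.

All 605.8×0.312 = 189.01 kg/s of solute A reaches n11, so n11 = 189.01/0.363 = 520.69 kg/s and vapour = 85.112 kg/s.
The evaporator receives (1−α)·605.8 of feed at 0.475 water and removes 0.649 of that water:
0.649×0.475×(1−α)×605.8 = 85.112
(1−α) = 85.112/186.75 = 0.4557;  α = 0.5443.

0.544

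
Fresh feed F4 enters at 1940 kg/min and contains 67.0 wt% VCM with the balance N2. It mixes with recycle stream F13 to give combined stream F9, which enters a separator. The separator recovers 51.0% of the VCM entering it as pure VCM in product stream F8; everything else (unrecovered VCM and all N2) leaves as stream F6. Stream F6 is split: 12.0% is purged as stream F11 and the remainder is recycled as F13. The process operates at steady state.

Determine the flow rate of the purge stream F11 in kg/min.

N2 enters only via F4 and leaves only via the purge: 1940×0.330 = 0.120×(N2 in F6), and the separator passes all N2, so N2 in F9 = N2 in F6 = 5335 kg/min.
VCM in F9: m_A = 1940×0.670 + (1−0.120)·(1−0.510)·m_A, so m_A = 1299.8/0.5688 = 2285.2 kg/min.
F6 = (1−0.510)×2285.2 + 5335 = 6454.7 kg/min.
Purge F11 = 0.120×6454.7 = 774.57 kg/min.

774.6 kg/min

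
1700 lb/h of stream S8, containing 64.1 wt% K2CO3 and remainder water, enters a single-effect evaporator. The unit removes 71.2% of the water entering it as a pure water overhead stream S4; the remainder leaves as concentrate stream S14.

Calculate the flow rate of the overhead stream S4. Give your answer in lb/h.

water entering = 1700×0.359 = 610.3 lb/h; overhead removed = 0.712×610.3 = 434.53 lb/h.

434.5 lb/h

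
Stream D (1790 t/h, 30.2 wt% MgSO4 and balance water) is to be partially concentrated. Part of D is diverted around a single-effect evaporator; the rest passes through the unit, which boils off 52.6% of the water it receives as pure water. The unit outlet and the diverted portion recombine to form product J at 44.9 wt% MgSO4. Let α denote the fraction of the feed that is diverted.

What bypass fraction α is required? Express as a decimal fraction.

0.108

All 1790×0.302 = 540.58 t/h of MgSO4 reaches J, so J = 540.58/0.449 = 1204 t/h and vapour = 586.04 t/h.
The evaporator receives (1−α)·1790 of feed at 0.698 water and removes 0.526 of that water:
0.526×0.698×(1−α)×1790 = 586.04
(1−α) = 586.04/657.19 = 0.8917;  α = 0.1083.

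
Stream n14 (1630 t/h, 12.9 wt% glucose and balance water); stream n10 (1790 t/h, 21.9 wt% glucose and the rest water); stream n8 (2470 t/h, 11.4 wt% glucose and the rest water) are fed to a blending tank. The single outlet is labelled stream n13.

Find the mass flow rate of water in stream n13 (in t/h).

water out = water in = 1630×0.871 + 1790×0.781 + 2470×0.886 = 5006.1 t/h.

5006 t/h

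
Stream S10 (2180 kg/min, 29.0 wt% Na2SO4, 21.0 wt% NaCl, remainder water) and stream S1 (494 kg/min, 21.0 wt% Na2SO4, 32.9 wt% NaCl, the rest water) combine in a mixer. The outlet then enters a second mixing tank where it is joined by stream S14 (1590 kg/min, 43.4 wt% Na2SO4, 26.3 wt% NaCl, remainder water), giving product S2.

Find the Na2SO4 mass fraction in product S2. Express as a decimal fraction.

0.334

Overall, product flow = 4264 kg/min.
Na2SO4 in = 2180×0.290 + 494×0.210 + 1590×0.434 = 1426 kg/min.
Na2SO4 fraction in S2 = 0.334.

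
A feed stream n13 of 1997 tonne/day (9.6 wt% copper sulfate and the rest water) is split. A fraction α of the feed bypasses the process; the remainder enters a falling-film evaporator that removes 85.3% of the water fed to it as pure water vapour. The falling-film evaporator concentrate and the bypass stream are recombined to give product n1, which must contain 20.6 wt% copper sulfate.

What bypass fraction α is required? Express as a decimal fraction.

All 1997×0.096 = 191.71 tonne/day of copper sulfate reaches n1, so n1 = 191.71/0.206 = 930.64 tonne/day and vapour = 1066.4 tonne/day.
The evaporator receives (1−α)·1997 of feed at 0.904 water and removes 0.853 of that water:
0.853×0.904×(1−α)×1997 = 1066.4
(1−α) = 1066.4/1539.9 = 0.6925;  α = 0.3075.

0.308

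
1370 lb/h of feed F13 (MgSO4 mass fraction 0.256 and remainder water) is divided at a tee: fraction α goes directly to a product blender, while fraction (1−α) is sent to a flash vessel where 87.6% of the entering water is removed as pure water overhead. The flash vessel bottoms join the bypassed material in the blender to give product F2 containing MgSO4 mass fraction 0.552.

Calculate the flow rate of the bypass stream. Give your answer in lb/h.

242.8 lb/h

All 1370×0.256 = 350.72 lb/h of MgSO4 reaches F2, so F2 = 350.72/0.552 = 635.36 lb/h and vapour = 734.64 lb/h.
The evaporator receives (1−α)·1370 of feed at 0.744 water and removes 0.876 of that water:
0.876×0.744×(1−α)×1370 = 734.64
(1−α) = 734.64/892.89 = 0.8228;  α = 0.1772.
Bypass flow = 0.1772×1370 = 242.81 lb/h.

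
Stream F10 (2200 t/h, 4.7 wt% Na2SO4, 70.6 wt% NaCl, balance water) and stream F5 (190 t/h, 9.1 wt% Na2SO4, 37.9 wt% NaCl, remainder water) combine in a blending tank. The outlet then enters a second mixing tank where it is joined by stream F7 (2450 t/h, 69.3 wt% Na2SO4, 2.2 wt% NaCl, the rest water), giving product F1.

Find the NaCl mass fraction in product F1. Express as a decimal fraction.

Overall, product flow = 4840 t/h.
NaCl in = 2200×0.706 + 190×0.379 + 2450×0.022 = 1679.1 t/h.
NaCl fraction in F1 = 0.347.

0.347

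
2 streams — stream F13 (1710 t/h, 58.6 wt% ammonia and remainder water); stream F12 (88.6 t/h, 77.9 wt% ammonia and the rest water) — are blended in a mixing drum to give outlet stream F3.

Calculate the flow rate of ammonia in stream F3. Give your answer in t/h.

ammonia out = ammonia in = 1710×0.586 + 88.6×0.779 = 1071.1 t/h.

1071 t/h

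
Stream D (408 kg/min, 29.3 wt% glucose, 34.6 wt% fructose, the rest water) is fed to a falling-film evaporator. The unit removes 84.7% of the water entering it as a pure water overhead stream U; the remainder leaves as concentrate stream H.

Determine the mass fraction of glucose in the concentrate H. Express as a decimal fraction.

0.422

glucose is not removed: 408×0.293 = 119.54 kg/min of glucose enters H.
water entering = 408×0.361 = 147.29 kg/min; overhead removed = 0.847×147.29 = 124.75 kg/min.
Concentrate = 408 − 124.75 = 283.25 kg/min.
Mass fraction = 119.54/283.25 = 0.422.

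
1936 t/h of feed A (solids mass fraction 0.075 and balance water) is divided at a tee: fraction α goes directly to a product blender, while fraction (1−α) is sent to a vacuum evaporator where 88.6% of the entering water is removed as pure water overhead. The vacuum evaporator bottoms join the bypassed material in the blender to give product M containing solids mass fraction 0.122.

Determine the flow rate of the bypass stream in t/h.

1026 t/h

All 1936×0.075 = 145.2 t/h of solids reaches M, so M = 145.2/0.122 = 1190.2 t/h and vapour = 745.84 t/h.
The evaporator receives (1−α)·1936 of feed at 0.925 water and removes 0.886 of that water:
0.886×0.925×(1−α)×1936 = 745.84
(1−α) = 745.84/1586.6 = 0.4701;  α = 0.5299.
Bypass flow = 0.5299×1936 = 1025.9 t/h.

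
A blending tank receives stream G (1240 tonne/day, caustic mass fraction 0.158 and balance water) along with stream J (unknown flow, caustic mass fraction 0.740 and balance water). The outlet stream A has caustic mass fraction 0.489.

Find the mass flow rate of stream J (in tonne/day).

Let J be the unknown flow. Total out = 1240 + J.
caustic balance: 195.92 + 0.740·J = 0.489·(1240 + J)
(0.740 − 0.489)·J = 0.489×1240 − 195.92 = 410.44
J = 410.44 / 0.251 = 1635.2 tonne/day

1635 tonne/day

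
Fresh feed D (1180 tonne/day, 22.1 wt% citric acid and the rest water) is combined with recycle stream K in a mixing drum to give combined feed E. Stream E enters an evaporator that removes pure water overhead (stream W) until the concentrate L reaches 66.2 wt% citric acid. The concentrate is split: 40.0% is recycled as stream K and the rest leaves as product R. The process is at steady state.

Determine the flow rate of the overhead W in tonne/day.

Overall citric acid balance (none leaves overhead): citric acid in fresh feed = citric acid in product, i.e. 1180×0.221 = (1−0.400)·L·0.662.
L = 260.78/(0.662×0.600) = 656.55 tonne/day.
Recycle K = 0.400×656.55 = 262.62 tonne/day.
Combined feed E = 1180 + 262.62 = 1442.6 tonne/day.
Overhead W = E − L = 1442.6 − 656.55 = 786.07 tonne/day.

786.1 tonne/day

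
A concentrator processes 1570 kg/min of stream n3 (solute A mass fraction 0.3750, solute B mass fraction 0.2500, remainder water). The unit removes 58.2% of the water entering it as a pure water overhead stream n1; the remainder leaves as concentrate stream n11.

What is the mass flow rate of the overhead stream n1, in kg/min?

water entering = 1570×0.375 = 588.75 kg/min; overhead removed = 0.582×588.75 = 342.65 kg/min.

342.7 kg/min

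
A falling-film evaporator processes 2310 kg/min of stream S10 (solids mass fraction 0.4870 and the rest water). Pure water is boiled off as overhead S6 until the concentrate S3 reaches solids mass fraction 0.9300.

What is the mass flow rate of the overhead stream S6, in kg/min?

1100 kg/min

solids is conserved: 2310×0.487 = 1125 kg/min all reports to the concentrate.
Concentrate = 1125/(target fraction) = 1209.6 kg/min.
Overhead = 2310 − 1209.6 = 1100.4 kg/min.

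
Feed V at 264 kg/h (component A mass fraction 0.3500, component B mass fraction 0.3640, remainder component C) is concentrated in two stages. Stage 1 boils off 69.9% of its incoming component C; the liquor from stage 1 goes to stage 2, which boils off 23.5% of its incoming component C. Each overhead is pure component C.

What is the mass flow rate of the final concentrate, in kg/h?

205.9 kg/h

component C in feed = 264×0.286 = 75.504 kg/h.
After stage 1: component C left = (1−0.699)×75.504 = 22.727; stream total = 211.22 kg/h.
After stage 2: component C left = (1−0.235)×22.727 = 17.386; final concentrate = 205.88 kg/h.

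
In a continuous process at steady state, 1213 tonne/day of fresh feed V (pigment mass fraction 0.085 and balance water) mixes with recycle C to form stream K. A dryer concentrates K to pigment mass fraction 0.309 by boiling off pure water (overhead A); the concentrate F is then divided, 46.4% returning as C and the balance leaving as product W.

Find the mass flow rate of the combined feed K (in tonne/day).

Overall pigment balance (none leaves overhead): pigment in fresh feed = pigment in product, i.e. 1213×0.085 = (1−0.464)·F·0.309.
F = 103.11/(0.309×0.536) = 622.52 tonne/day.
Recycle C = 0.464×622.52 = 288.85 tonne/day.
Combined feed K = 1213 + 288.85 = 1501.9 tonne/day.

1502 tonne/day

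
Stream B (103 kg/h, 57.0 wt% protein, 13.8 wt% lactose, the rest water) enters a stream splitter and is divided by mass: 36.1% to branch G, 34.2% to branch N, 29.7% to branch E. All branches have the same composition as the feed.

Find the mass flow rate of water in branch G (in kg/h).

10.86 kg/h

Branch G total = 0.361×103 = 37.183 kg/h.
water in G = 0.292×37.183 = 10.857 kg/h.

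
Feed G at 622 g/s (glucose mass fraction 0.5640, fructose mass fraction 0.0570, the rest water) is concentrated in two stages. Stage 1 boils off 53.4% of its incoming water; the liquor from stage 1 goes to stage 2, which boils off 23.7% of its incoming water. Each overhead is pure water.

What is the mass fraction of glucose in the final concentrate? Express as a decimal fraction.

0.7463

water in feed = 622×0.379 = 235.74 g/s.
After stage 1: water left = (1−0.534)×235.74 = 109.85; stream total = 496.12 g/s.
After stage 2: water left = (1−0.237)×109.85 = 83.819; final concentrate = 470.08 g/s.
glucose fraction = 350.81/470.08 = 0.7463.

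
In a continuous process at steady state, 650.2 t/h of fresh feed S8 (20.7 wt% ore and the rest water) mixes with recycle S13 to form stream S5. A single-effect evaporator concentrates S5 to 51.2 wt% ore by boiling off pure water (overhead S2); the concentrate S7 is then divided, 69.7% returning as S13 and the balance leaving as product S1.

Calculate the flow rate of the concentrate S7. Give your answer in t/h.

Overall ore balance (none leaves overhead): ore in fresh feed = ore in product, i.e. 650.2×0.207 = (1−0.697)·S7·0.512.
S7 = 134.59/(0.512×0.303) = 867.57 t/h.

867.6 t/h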